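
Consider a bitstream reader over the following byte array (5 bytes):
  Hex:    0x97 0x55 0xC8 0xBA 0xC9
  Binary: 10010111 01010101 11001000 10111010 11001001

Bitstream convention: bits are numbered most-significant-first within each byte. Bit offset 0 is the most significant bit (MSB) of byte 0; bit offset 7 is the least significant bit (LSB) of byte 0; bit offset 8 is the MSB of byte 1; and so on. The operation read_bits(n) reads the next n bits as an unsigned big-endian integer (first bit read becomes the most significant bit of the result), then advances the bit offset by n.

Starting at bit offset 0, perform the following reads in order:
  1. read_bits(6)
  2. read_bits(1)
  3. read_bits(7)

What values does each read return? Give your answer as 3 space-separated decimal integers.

Answer: 37 1 85

Derivation:
Read 1: bits[0:6] width=6 -> value=37 (bin 100101); offset now 6 = byte 0 bit 6; 34 bits remain
Read 2: bits[6:7] width=1 -> value=1 (bin 1); offset now 7 = byte 0 bit 7; 33 bits remain
Read 3: bits[7:14] width=7 -> value=85 (bin 1010101); offset now 14 = byte 1 bit 6; 26 bits remain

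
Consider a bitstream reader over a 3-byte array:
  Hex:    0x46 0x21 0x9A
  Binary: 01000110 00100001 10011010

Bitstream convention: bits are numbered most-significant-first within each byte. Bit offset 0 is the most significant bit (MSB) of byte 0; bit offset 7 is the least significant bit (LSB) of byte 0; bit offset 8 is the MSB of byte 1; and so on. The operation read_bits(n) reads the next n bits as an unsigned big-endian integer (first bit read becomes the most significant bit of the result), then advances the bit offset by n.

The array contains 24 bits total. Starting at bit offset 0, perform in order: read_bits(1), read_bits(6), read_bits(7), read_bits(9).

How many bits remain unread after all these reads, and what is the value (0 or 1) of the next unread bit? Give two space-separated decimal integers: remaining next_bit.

Read 1: bits[0:1] width=1 -> value=0 (bin 0); offset now 1 = byte 0 bit 1; 23 bits remain
Read 2: bits[1:7] width=6 -> value=35 (bin 100011); offset now 7 = byte 0 bit 7; 17 bits remain
Read 3: bits[7:14] width=7 -> value=8 (bin 0001000); offset now 14 = byte 1 bit 6; 10 bits remain
Read 4: bits[14:23] width=9 -> value=205 (bin 011001101); offset now 23 = byte 2 bit 7; 1 bits remain

Answer: 1 0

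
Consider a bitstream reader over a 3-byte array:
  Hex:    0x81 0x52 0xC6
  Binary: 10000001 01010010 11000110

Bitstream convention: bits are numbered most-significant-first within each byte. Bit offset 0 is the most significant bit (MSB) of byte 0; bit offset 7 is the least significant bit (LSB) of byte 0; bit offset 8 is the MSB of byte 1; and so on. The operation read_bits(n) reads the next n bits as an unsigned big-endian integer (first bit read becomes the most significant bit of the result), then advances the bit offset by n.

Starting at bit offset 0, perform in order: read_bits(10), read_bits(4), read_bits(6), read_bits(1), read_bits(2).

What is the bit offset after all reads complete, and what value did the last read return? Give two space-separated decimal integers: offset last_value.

Answer: 23 3

Derivation:
Read 1: bits[0:10] width=10 -> value=517 (bin 1000000101); offset now 10 = byte 1 bit 2; 14 bits remain
Read 2: bits[10:14] width=4 -> value=4 (bin 0100); offset now 14 = byte 1 bit 6; 10 bits remain
Read 3: bits[14:20] width=6 -> value=44 (bin 101100); offset now 20 = byte 2 bit 4; 4 bits remain
Read 4: bits[20:21] width=1 -> value=0 (bin 0); offset now 21 = byte 2 bit 5; 3 bits remain
Read 5: bits[21:23] width=2 -> value=3 (bin 11); offset now 23 = byte 2 bit 7; 1 bits remain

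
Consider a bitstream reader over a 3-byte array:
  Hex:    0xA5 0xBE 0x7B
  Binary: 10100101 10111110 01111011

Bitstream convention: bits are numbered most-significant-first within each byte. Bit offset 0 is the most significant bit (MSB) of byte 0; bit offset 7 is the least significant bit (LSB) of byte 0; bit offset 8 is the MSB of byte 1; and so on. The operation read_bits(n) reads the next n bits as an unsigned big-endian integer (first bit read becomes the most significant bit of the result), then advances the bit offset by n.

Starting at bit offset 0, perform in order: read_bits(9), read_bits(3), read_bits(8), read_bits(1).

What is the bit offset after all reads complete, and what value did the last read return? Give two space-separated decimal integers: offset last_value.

Answer: 21 1

Derivation:
Read 1: bits[0:9] width=9 -> value=331 (bin 101001011); offset now 9 = byte 1 bit 1; 15 bits remain
Read 2: bits[9:12] width=3 -> value=3 (bin 011); offset now 12 = byte 1 bit 4; 12 bits remain
Read 3: bits[12:20] width=8 -> value=231 (bin 11100111); offset now 20 = byte 2 bit 4; 4 bits remain
Read 4: bits[20:21] width=1 -> value=1 (bin 1); offset now 21 = byte 2 bit 5; 3 bits remain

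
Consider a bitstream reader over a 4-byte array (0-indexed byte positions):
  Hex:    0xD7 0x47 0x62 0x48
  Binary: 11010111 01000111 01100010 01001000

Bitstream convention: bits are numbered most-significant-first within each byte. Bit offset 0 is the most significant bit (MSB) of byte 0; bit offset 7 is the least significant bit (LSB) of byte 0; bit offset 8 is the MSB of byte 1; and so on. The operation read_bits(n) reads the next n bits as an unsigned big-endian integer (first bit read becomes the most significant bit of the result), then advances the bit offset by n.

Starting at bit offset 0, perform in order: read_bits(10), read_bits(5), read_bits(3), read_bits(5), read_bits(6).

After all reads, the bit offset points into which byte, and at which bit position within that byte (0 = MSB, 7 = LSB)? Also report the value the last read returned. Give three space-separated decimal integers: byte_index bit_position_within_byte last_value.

Read 1: bits[0:10] width=10 -> value=861 (bin 1101011101); offset now 10 = byte 1 bit 2; 22 bits remain
Read 2: bits[10:15] width=5 -> value=3 (bin 00011); offset now 15 = byte 1 bit 7; 17 bits remain
Read 3: bits[15:18] width=3 -> value=5 (bin 101); offset now 18 = byte 2 bit 2; 14 bits remain
Read 4: bits[18:23] width=5 -> value=17 (bin 10001); offset now 23 = byte 2 bit 7; 9 bits remain
Read 5: bits[23:29] width=6 -> value=9 (bin 001001); offset now 29 = byte 3 bit 5; 3 bits remain

Answer: 3 5 9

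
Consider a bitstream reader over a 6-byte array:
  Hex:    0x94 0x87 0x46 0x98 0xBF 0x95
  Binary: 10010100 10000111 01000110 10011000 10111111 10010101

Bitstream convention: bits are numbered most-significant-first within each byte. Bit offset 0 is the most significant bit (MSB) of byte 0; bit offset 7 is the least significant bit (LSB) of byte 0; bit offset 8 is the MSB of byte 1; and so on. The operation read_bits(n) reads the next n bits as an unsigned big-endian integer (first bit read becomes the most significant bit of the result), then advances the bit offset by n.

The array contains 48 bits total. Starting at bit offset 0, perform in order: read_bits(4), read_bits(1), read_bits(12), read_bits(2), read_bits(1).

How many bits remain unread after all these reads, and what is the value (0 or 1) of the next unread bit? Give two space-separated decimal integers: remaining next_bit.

Read 1: bits[0:4] width=4 -> value=9 (bin 1001); offset now 4 = byte 0 bit 4; 44 bits remain
Read 2: bits[4:5] width=1 -> value=0 (bin 0); offset now 5 = byte 0 bit 5; 43 bits remain
Read 3: bits[5:17] width=12 -> value=2318 (bin 100100001110); offset now 17 = byte 2 bit 1; 31 bits remain
Read 4: bits[17:19] width=2 -> value=2 (bin 10); offset now 19 = byte 2 bit 3; 29 bits remain
Read 5: bits[19:20] width=1 -> value=0 (bin 0); offset now 20 = byte 2 bit 4; 28 bits remain

Answer: 28 0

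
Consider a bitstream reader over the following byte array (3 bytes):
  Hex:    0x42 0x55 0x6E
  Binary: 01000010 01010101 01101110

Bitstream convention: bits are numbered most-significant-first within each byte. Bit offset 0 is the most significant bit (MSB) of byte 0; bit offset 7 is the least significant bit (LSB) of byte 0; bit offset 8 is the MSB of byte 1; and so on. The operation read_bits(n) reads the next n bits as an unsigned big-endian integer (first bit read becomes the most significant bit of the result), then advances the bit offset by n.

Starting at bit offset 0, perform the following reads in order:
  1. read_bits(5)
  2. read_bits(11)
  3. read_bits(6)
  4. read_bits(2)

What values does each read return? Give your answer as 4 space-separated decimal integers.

Answer: 8 597 27 2

Derivation:
Read 1: bits[0:5] width=5 -> value=8 (bin 01000); offset now 5 = byte 0 bit 5; 19 bits remain
Read 2: bits[5:16] width=11 -> value=597 (bin 01001010101); offset now 16 = byte 2 bit 0; 8 bits remain
Read 3: bits[16:22] width=6 -> value=27 (bin 011011); offset now 22 = byte 2 bit 6; 2 bits remain
Read 4: bits[22:24] width=2 -> value=2 (bin 10); offset now 24 = byte 3 bit 0; 0 bits remain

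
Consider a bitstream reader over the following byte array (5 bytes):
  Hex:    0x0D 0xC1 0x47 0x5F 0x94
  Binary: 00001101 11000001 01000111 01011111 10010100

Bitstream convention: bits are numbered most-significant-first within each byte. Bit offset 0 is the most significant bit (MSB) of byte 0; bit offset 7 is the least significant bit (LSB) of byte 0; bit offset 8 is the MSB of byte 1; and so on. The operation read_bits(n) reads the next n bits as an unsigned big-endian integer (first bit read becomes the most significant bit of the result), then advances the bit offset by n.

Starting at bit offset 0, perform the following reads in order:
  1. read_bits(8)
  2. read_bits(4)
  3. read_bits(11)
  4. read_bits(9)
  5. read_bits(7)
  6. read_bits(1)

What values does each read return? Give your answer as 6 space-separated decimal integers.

Answer: 13 12 163 351 74 0

Derivation:
Read 1: bits[0:8] width=8 -> value=13 (bin 00001101); offset now 8 = byte 1 bit 0; 32 bits remain
Read 2: bits[8:12] width=4 -> value=12 (bin 1100); offset now 12 = byte 1 bit 4; 28 bits remain
Read 3: bits[12:23] width=11 -> value=163 (bin 00010100011); offset now 23 = byte 2 bit 7; 17 bits remain
Read 4: bits[23:32] width=9 -> value=351 (bin 101011111); offset now 32 = byte 4 bit 0; 8 bits remain
Read 5: bits[32:39] width=7 -> value=74 (bin 1001010); offset now 39 = byte 4 bit 7; 1 bits remain
Read 6: bits[39:40] width=1 -> value=0 (bin 0); offset now 40 = byte 5 bit 0; 0 bits remain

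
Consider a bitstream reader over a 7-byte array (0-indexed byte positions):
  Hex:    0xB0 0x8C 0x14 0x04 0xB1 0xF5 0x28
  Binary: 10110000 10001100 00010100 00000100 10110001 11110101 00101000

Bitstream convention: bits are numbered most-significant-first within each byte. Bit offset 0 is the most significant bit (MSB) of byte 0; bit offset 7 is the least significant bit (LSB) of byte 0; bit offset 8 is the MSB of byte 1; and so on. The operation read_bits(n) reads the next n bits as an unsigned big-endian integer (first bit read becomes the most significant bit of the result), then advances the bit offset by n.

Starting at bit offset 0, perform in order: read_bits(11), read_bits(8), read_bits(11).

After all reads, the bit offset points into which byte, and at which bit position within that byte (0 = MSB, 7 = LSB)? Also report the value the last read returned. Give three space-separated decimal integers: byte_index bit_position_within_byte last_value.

Answer: 3 6 1281

Derivation:
Read 1: bits[0:11] width=11 -> value=1412 (bin 10110000100); offset now 11 = byte 1 bit 3; 45 bits remain
Read 2: bits[11:19] width=8 -> value=96 (bin 01100000); offset now 19 = byte 2 bit 3; 37 bits remain
Read 3: bits[19:30] width=11 -> value=1281 (bin 10100000001); offset now 30 = byte 3 bit 6; 26 bits remain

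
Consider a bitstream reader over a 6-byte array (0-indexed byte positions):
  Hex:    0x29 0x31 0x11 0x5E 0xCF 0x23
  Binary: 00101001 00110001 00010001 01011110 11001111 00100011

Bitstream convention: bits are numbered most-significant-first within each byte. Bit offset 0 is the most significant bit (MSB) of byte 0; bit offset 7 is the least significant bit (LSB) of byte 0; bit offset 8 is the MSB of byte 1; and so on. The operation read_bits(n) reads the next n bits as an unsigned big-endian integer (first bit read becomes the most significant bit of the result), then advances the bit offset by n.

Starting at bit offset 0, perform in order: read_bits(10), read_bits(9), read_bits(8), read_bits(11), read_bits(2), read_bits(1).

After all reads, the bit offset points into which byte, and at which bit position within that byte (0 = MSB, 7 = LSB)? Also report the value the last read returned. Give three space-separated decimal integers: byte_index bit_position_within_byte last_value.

Answer: 5 1 0

Derivation:
Read 1: bits[0:10] width=10 -> value=164 (bin 0010100100); offset now 10 = byte 1 bit 2; 38 bits remain
Read 2: bits[10:19] width=9 -> value=392 (bin 110001000); offset now 19 = byte 2 bit 3; 29 bits remain
Read 3: bits[19:27] width=8 -> value=138 (bin 10001010); offset now 27 = byte 3 bit 3; 21 bits remain
Read 4: bits[27:38] width=11 -> value=1971 (bin 11110110011); offset now 38 = byte 4 bit 6; 10 bits remain
Read 5: bits[38:40] width=2 -> value=3 (bin 11); offset now 40 = byte 5 bit 0; 8 bits remain
Read 6: bits[40:41] width=1 -> value=0 (bin 0); offset now 41 = byte 5 bit 1; 7 bits remain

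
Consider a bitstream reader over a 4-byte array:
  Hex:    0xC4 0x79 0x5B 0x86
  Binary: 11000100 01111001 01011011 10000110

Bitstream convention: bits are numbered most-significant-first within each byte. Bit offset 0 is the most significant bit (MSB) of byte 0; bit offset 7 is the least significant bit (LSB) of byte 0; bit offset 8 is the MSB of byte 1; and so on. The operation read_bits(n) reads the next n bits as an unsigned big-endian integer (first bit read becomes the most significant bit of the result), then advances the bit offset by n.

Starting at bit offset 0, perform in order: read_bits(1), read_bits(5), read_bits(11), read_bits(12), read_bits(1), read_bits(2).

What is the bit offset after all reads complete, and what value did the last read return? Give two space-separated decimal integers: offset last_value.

Read 1: bits[0:1] width=1 -> value=1 (bin 1); offset now 1 = byte 0 bit 1; 31 bits remain
Read 2: bits[1:6] width=5 -> value=17 (bin 10001); offset now 6 = byte 0 bit 6; 26 bits remain
Read 3: bits[6:17] width=11 -> value=242 (bin 00011110010); offset now 17 = byte 2 bit 1; 15 bits remain
Read 4: bits[17:29] width=12 -> value=2928 (bin 101101110000); offset now 29 = byte 3 bit 5; 3 bits remain
Read 5: bits[29:30] width=1 -> value=1 (bin 1); offset now 30 = byte 3 bit 6; 2 bits remain
Read 6: bits[30:32] width=2 -> value=2 (bin 10); offset now 32 = byte 4 bit 0; 0 bits remain

Answer: 32 2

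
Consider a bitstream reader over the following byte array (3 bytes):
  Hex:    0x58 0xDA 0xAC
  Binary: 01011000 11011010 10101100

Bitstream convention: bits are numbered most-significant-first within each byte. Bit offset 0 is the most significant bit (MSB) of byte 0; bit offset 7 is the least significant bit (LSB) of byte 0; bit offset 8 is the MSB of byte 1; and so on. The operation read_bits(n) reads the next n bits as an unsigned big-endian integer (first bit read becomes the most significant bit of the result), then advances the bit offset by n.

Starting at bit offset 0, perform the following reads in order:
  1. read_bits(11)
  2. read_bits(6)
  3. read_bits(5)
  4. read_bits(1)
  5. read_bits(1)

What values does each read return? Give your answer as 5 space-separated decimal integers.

Answer: 710 53 11 0 0

Derivation:
Read 1: bits[0:11] width=11 -> value=710 (bin 01011000110); offset now 11 = byte 1 bit 3; 13 bits remain
Read 2: bits[11:17] width=6 -> value=53 (bin 110101); offset now 17 = byte 2 bit 1; 7 bits remain
Read 3: bits[17:22] width=5 -> value=11 (bin 01011); offset now 22 = byte 2 bit 6; 2 bits remain
Read 4: bits[22:23] width=1 -> value=0 (bin 0); offset now 23 = byte 2 bit 7; 1 bits remain
Read 5: bits[23:24] width=1 -> value=0 (bin 0); offset now 24 = byte 3 bit 0; 0 bits remain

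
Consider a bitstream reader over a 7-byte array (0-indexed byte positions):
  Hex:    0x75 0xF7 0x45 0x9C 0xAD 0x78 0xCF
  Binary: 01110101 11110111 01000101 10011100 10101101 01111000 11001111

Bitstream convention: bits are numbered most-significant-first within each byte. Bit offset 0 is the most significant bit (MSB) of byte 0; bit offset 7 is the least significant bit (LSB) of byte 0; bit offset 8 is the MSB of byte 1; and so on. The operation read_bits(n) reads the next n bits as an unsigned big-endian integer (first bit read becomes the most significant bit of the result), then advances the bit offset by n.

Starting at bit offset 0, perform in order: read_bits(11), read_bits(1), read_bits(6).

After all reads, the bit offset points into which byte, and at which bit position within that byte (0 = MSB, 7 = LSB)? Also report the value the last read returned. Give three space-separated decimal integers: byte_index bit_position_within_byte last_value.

Answer: 2 2 29

Derivation:
Read 1: bits[0:11] width=11 -> value=943 (bin 01110101111); offset now 11 = byte 1 bit 3; 45 bits remain
Read 2: bits[11:12] width=1 -> value=1 (bin 1); offset now 12 = byte 1 bit 4; 44 bits remain
Read 3: bits[12:18] width=6 -> value=29 (bin 011101); offset now 18 = byte 2 bit 2; 38 bits remain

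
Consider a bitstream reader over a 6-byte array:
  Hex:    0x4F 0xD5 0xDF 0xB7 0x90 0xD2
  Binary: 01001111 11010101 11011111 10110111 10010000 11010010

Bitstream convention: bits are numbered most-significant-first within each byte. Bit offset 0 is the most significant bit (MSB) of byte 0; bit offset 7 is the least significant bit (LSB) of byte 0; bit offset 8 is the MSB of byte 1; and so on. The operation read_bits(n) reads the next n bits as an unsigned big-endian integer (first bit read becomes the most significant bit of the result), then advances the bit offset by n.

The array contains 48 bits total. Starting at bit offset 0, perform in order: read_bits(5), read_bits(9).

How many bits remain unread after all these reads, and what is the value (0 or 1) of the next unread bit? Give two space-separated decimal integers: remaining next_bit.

Read 1: bits[0:5] width=5 -> value=9 (bin 01001); offset now 5 = byte 0 bit 5; 43 bits remain
Read 2: bits[5:14] width=9 -> value=501 (bin 111110101); offset now 14 = byte 1 bit 6; 34 bits remain

Answer: 34 0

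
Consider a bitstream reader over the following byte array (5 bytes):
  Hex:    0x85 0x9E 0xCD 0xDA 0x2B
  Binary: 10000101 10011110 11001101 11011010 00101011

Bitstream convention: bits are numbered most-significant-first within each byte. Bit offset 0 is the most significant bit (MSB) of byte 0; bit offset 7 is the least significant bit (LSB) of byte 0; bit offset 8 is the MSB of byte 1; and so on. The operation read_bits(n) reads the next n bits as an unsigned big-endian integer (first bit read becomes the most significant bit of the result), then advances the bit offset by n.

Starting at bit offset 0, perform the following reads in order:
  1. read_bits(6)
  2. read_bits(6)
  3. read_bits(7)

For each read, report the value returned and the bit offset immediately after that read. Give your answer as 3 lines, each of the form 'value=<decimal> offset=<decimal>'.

Answer: value=33 offset=6
value=25 offset=12
value=118 offset=19

Derivation:
Read 1: bits[0:6] width=6 -> value=33 (bin 100001); offset now 6 = byte 0 bit 6; 34 bits remain
Read 2: bits[6:12] width=6 -> value=25 (bin 011001); offset now 12 = byte 1 bit 4; 28 bits remain
Read 3: bits[12:19] width=7 -> value=118 (bin 1110110); offset now 19 = byte 2 bit 3; 21 bits remain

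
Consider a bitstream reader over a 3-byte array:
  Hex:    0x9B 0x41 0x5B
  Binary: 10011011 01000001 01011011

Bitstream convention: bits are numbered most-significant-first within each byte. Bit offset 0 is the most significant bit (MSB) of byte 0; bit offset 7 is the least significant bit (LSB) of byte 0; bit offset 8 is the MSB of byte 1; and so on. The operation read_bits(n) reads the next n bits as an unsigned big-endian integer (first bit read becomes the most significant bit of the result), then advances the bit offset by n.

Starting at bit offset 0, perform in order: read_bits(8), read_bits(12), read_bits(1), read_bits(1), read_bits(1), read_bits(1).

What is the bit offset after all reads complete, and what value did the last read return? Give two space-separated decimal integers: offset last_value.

Read 1: bits[0:8] width=8 -> value=155 (bin 10011011); offset now 8 = byte 1 bit 0; 16 bits remain
Read 2: bits[8:20] width=12 -> value=1045 (bin 010000010101); offset now 20 = byte 2 bit 4; 4 bits remain
Read 3: bits[20:21] width=1 -> value=1 (bin 1); offset now 21 = byte 2 bit 5; 3 bits remain
Read 4: bits[21:22] width=1 -> value=0 (bin 0); offset now 22 = byte 2 bit 6; 2 bits remain
Read 5: bits[22:23] width=1 -> value=1 (bin 1); offset now 23 = byte 2 bit 7; 1 bits remain
Read 6: bits[23:24] width=1 -> value=1 (bin 1); offset now 24 = byte 3 bit 0; 0 bits remain

Answer: 24 1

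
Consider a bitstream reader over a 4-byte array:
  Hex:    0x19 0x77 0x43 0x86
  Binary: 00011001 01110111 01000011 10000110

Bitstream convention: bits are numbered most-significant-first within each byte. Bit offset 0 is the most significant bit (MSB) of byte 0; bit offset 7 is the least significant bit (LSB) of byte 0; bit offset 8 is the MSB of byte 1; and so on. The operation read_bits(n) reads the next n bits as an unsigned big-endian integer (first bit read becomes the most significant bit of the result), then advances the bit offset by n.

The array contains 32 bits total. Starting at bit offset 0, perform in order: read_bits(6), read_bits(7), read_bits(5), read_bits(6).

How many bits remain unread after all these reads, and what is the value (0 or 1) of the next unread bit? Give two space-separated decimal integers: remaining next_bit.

Read 1: bits[0:6] width=6 -> value=6 (bin 000110); offset now 6 = byte 0 bit 6; 26 bits remain
Read 2: bits[6:13] width=7 -> value=46 (bin 0101110); offset now 13 = byte 1 bit 5; 19 bits remain
Read 3: bits[13:18] width=5 -> value=29 (bin 11101); offset now 18 = byte 2 bit 2; 14 bits remain
Read 4: bits[18:24] width=6 -> value=3 (bin 000011); offset now 24 = byte 3 bit 0; 8 bits remain

Answer: 8 1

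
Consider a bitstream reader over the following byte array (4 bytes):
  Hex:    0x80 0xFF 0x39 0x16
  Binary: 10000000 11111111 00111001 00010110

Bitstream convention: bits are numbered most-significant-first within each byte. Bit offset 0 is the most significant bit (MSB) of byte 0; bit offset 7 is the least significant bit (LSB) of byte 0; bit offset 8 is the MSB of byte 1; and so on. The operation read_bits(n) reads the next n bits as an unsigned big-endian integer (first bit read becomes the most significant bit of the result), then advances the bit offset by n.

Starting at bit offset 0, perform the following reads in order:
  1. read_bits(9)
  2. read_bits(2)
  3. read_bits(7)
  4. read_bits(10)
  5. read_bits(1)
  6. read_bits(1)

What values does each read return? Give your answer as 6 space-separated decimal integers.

Read 1: bits[0:9] width=9 -> value=257 (bin 100000001); offset now 9 = byte 1 bit 1; 23 bits remain
Read 2: bits[9:11] width=2 -> value=3 (bin 11); offset now 11 = byte 1 bit 3; 21 bits remain
Read 3: bits[11:18] width=7 -> value=124 (bin 1111100); offset now 18 = byte 2 bit 2; 14 bits remain
Read 4: bits[18:28] width=10 -> value=913 (bin 1110010001); offset now 28 = byte 3 bit 4; 4 bits remain
Read 5: bits[28:29] width=1 -> value=0 (bin 0); offset now 29 = byte 3 bit 5; 3 bits remain
Read 6: bits[29:30] width=1 -> value=1 (bin 1); offset now 30 = byte 3 bit 6; 2 bits remain

Answer: 257 3 124 913 0 1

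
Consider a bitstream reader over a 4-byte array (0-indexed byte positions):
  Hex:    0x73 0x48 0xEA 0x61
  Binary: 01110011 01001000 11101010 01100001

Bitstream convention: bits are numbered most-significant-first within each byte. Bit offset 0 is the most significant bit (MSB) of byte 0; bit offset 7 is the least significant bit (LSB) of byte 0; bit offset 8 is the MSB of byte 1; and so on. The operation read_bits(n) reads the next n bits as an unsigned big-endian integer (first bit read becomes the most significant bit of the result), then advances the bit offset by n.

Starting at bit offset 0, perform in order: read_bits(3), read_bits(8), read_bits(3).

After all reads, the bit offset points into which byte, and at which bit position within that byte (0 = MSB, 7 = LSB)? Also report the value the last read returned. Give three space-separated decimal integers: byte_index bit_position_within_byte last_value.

Read 1: bits[0:3] width=3 -> value=3 (bin 011); offset now 3 = byte 0 bit 3; 29 bits remain
Read 2: bits[3:11] width=8 -> value=154 (bin 10011010); offset now 11 = byte 1 bit 3; 21 bits remain
Read 3: bits[11:14] width=3 -> value=2 (bin 010); offset now 14 = byte 1 bit 6; 18 bits remain

Answer: 1 6 2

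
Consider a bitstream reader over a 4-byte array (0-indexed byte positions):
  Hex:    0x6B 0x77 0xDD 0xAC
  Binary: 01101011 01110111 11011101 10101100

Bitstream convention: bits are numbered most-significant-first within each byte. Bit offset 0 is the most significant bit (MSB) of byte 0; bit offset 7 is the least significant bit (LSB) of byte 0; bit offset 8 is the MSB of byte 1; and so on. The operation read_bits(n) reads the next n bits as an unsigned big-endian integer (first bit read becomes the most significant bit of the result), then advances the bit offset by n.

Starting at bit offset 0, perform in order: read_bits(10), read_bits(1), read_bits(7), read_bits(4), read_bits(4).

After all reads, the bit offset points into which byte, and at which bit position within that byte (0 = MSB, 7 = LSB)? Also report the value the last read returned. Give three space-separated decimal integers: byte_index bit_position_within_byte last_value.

Answer: 3 2 6

Derivation:
Read 1: bits[0:10] width=10 -> value=429 (bin 0110101101); offset now 10 = byte 1 bit 2; 22 bits remain
Read 2: bits[10:11] width=1 -> value=1 (bin 1); offset now 11 = byte 1 bit 3; 21 bits remain
Read 3: bits[11:18] width=7 -> value=95 (bin 1011111); offset now 18 = byte 2 bit 2; 14 bits remain
Read 4: bits[18:22] width=4 -> value=7 (bin 0111); offset now 22 = byte 2 bit 6; 10 bits remain
Read 5: bits[22:26] width=4 -> value=6 (bin 0110); offset now 26 = byte 3 bit 2; 6 bits remain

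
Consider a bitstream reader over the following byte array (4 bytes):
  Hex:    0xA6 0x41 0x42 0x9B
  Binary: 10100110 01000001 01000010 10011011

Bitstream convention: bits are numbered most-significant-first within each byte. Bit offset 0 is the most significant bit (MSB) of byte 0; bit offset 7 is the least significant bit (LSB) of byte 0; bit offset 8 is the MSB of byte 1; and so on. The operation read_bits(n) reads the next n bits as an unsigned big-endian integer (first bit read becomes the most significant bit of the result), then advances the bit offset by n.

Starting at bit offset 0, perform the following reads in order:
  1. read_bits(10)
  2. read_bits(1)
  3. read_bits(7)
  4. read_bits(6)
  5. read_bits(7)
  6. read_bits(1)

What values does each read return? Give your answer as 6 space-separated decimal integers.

Read 1: bits[0:10] width=10 -> value=665 (bin 1010011001); offset now 10 = byte 1 bit 2; 22 bits remain
Read 2: bits[10:11] width=1 -> value=0 (bin 0); offset now 11 = byte 1 bit 3; 21 bits remain
Read 3: bits[11:18] width=7 -> value=5 (bin 0000101); offset now 18 = byte 2 bit 2; 14 bits remain
Read 4: bits[18:24] width=6 -> value=2 (bin 000010); offset now 24 = byte 3 bit 0; 8 bits remain
Read 5: bits[24:31] width=7 -> value=77 (bin 1001101); offset now 31 = byte 3 bit 7; 1 bits remain
Read 6: bits[31:32] width=1 -> value=1 (bin 1); offset now 32 = byte 4 bit 0; 0 bits remain

Answer: 665 0 5 2 77 1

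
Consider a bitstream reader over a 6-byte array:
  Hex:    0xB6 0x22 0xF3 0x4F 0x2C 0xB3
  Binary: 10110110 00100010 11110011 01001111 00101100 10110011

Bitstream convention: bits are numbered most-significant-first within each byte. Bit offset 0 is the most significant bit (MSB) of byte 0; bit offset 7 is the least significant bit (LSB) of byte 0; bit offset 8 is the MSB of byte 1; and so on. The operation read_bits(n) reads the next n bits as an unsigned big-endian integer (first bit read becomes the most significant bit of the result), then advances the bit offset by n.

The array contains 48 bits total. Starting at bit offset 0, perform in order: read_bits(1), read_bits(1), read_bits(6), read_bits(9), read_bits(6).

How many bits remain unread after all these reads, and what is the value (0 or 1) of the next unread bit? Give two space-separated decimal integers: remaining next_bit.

Read 1: bits[0:1] width=1 -> value=1 (bin 1); offset now 1 = byte 0 bit 1; 47 bits remain
Read 2: bits[1:2] width=1 -> value=0 (bin 0); offset now 2 = byte 0 bit 2; 46 bits remain
Read 3: bits[2:8] width=6 -> value=54 (bin 110110); offset now 8 = byte 1 bit 0; 40 bits remain
Read 4: bits[8:17] width=9 -> value=69 (bin 001000101); offset now 17 = byte 2 bit 1; 31 bits remain
Read 5: bits[17:23] width=6 -> value=57 (bin 111001); offset now 23 = byte 2 bit 7; 25 bits remain

Answer: 25 1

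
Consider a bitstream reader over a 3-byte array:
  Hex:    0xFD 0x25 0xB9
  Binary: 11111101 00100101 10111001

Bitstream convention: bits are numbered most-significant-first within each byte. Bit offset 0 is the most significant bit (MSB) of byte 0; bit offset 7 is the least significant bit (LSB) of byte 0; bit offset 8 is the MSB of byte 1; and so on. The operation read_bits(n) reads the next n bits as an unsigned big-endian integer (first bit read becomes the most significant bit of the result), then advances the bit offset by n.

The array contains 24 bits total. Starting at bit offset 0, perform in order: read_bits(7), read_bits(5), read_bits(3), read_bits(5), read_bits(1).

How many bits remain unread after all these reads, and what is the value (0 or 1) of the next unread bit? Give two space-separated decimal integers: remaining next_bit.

Read 1: bits[0:7] width=7 -> value=126 (bin 1111110); offset now 7 = byte 0 bit 7; 17 bits remain
Read 2: bits[7:12] width=5 -> value=18 (bin 10010); offset now 12 = byte 1 bit 4; 12 bits remain
Read 3: bits[12:15] width=3 -> value=2 (bin 010); offset now 15 = byte 1 bit 7; 9 bits remain
Read 4: bits[15:20] width=5 -> value=27 (bin 11011); offset now 20 = byte 2 bit 4; 4 bits remain
Read 5: bits[20:21] width=1 -> value=1 (bin 1); offset now 21 = byte 2 bit 5; 3 bits remain

Answer: 3 0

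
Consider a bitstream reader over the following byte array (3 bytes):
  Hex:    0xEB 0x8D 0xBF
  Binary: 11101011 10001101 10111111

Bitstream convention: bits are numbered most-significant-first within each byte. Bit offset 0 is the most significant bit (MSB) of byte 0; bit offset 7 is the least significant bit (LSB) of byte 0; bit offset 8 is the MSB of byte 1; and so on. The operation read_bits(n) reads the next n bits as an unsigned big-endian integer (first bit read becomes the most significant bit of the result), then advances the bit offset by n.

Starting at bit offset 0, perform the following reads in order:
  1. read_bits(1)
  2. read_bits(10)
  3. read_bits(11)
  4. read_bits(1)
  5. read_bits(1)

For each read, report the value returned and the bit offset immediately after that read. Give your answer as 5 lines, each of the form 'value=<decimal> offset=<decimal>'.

Read 1: bits[0:1] width=1 -> value=1 (bin 1); offset now 1 = byte 0 bit 1; 23 bits remain
Read 2: bits[1:11] width=10 -> value=860 (bin 1101011100); offset now 11 = byte 1 bit 3; 13 bits remain
Read 3: bits[11:22] width=11 -> value=879 (bin 01101101111); offset now 22 = byte 2 bit 6; 2 bits remain
Read 4: bits[22:23] width=1 -> value=1 (bin 1); offset now 23 = byte 2 bit 7; 1 bits remain
Read 5: bits[23:24] width=1 -> value=1 (bin 1); offset now 24 = byte 3 bit 0; 0 bits remain

Answer: value=1 offset=1
value=860 offset=11
value=879 offset=22
value=1 offset=23
value=1 offset=24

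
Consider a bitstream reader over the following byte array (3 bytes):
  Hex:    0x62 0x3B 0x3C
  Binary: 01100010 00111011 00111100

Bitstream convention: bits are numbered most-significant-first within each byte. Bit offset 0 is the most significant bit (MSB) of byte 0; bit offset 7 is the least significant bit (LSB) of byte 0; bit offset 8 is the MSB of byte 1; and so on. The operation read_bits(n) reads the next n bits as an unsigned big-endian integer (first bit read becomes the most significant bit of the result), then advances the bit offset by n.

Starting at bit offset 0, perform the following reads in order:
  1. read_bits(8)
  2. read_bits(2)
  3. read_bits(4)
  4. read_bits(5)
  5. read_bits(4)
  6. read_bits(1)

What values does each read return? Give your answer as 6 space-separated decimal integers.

Read 1: bits[0:8] width=8 -> value=98 (bin 01100010); offset now 8 = byte 1 bit 0; 16 bits remain
Read 2: bits[8:10] width=2 -> value=0 (bin 00); offset now 10 = byte 1 bit 2; 14 bits remain
Read 3: bits[10:14] width=4 -> value=14 (bin 1110); offset now 14 = byte 1 bit 6; 10 bits remain
Read 4: bits[14:19] width=5 -> value=25 (bin 11001); offset now 19 = byte 2 bit 3; 5 bits remain
Read 5: bits[19:23] width=4 -> value=14 (bin 1110); offset now 23 = byte 2 bit 7; 1 bits remain
Read 6: bits[23:24] width=1 -> value=0 (bin 0); offset now 24 = byte 3 bit 0; 0 bits remain

Answer: 98 0 14 25 14 0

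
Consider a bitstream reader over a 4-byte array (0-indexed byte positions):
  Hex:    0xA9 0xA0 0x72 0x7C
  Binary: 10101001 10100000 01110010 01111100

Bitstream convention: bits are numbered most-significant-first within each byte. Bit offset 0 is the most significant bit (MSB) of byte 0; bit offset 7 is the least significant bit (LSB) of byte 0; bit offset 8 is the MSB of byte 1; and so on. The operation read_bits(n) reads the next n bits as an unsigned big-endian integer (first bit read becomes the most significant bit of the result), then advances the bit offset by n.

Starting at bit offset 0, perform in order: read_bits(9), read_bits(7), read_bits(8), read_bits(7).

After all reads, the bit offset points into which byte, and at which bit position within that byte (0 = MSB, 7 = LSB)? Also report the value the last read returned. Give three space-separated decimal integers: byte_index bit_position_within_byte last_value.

Read 1: bits[0:9] width=9 -> value=339 (bin 101010011); offset now 9 = byte 1 bit 1; 23 bits remain
Read 2: bits[9:16] width=7 -> value=32 (bin 0100000); offset now 16 = byte 2 bit 0; 16 bits remain
Read 3: bits[16:24] width=8 -> value=114 (bin 01110010); offset now 24 = byte 3 bit 0; 8 bits remain
Read 4: bits[24:31] width=7 -> value=62 (bin 0111110); offset now 31 = byte 3 bit 7; 1 bits remain

Answer: 3 7 62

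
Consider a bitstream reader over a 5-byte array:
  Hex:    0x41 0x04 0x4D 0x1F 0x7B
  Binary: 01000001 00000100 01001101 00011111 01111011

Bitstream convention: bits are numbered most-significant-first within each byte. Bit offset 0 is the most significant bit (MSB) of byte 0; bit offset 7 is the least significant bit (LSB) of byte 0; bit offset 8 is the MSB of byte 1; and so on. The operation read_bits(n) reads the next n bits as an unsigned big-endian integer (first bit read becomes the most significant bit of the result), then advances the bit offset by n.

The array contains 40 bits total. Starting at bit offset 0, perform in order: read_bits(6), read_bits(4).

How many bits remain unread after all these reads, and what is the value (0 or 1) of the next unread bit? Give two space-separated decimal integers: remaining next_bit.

Read 1: bits[0:6] width=6 -> value=16 (bin 010000); offset now 6 = byte 0 bit 6; 34 bits remain
Read 2: bits[6:10] width=4 -> value=4 (bin 0100); offset now 10 = byte 1 bit 2; 30 bits remain

Answer: 30 0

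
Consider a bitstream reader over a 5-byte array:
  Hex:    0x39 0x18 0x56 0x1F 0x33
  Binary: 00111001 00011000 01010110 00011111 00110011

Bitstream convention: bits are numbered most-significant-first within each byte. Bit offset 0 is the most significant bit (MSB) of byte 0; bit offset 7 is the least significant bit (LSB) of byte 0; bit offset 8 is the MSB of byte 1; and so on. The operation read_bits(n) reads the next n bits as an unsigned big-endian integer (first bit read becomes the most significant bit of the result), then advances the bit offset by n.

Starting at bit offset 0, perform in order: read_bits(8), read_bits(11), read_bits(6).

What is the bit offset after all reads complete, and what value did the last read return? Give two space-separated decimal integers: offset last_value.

Answer: 25 44

Derivation:
Read 1: bits[0:8] width=8 -> value=57 (bin 00111001); offset now 8 = byte 1 bit 0; 32 bits remain
Read 2: bits[8:19] width=11 -> value=194 (bin 00011000010); offset now 19 = byte 2 bit 3; 21 bits remain
Read 3: bits[19:25] width=6 -> value=44 (bin 101100); offset now 25 = byte 3 bit 1; 15 bits remain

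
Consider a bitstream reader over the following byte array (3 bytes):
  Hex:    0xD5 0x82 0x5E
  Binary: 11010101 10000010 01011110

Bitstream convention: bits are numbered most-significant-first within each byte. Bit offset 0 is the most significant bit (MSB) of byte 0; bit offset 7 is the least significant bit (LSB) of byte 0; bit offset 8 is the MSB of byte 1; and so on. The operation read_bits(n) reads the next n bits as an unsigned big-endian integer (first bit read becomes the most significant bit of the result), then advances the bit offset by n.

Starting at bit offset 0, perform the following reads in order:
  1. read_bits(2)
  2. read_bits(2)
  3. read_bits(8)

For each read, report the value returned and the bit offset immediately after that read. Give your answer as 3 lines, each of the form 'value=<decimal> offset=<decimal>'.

Read 1: bits[0:2] width=2 -> value=3 (bin 11); offset now 2 = byte 0 bit 2; 22 bits remain
Read 2: bits[2:4] width=2 -> value=1 (bin 01); offset now 4 = byte 0 bit 4; 20 bits remain
Read 3: bits[4:12] width=8 -> value=88 (bin 01011000); offset now 12 = byte 1 bit 4; 12 bits remain

Answer: value=3 offset=2
value=1 offset=4
value=88 offset=12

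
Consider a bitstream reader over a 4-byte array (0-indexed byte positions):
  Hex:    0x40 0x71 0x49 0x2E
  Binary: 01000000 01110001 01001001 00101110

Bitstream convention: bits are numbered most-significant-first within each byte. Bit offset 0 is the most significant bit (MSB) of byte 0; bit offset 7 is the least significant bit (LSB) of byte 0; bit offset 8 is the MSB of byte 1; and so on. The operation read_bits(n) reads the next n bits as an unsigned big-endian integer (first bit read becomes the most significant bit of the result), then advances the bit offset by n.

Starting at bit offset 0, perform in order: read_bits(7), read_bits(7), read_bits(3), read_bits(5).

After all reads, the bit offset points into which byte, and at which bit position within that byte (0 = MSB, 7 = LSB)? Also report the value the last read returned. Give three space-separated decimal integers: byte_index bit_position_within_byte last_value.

Answer: 2 6 18

Derivation:
Read 1: bits[0:7] width=7 -> value=32 (bin 0100000); offset now 7 = byte 0 bit 7; 25 bits remain
Read 2: bits[7:14] width=7 -> value=28 (bin 0011100); offset now 14 = byte 1 bit 6; 18 bits remain
Read 3: bits[14:17] width=3 -> value=2 (bin 010); offset now 17 = byte 2 bit 1; 15 bits remain
Read 4: bits[17:22] width=5 -> value=18 (bin 10010); offset now 22 = byte 2 bit 6; 10 bits remain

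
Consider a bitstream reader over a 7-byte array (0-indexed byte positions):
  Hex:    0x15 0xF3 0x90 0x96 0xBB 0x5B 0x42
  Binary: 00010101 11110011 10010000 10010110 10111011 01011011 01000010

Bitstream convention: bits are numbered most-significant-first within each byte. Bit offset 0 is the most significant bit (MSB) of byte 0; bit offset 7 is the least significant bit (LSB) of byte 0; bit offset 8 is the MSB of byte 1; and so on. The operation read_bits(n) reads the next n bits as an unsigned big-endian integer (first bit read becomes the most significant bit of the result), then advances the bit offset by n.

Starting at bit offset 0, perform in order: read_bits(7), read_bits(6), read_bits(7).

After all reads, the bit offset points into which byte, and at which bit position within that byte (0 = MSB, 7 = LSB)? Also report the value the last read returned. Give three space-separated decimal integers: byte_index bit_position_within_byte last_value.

Read 1: bits[0:7] width=7 -> value=10 (bin 0001010); offset now 7 = byte 0 bit 7; 49 bits remain
Read 2: bits[7:13] width=6 -> value=62 (bin 111110); offset now 13 = byte 1 bit 5; 43 bits remain
Read 3: bits[13:20] width=7 -> value=57 (bin 0111001); offset now 20 = byte 2 bit 4; 36 bits remain

Answer: 2 4 57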